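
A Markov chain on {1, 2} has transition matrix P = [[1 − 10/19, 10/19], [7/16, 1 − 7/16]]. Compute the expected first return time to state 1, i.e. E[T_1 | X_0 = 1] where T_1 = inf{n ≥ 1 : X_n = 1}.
E[T_1 | X_0 = 1] = 1/π_1 = 293/133

For an irreducible recurrent Markov chain with stationary distribution π, E[T_i | X_0 = i] = 1/π_i (Kac's formula). Here π_1 = (7/16)/(10/19 + 7/16) = (7/16)/(293/304) = 133/293, so E[T_1 | X_0 = 1] = 1/π_1 = (10/19 + 7/16)/(7/16) = (293/304)/(7/16) = 293/133.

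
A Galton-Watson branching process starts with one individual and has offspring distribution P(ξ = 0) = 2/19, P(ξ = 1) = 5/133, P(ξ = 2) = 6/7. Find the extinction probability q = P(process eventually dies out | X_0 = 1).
q = 7/57

The pgf is f(s) = 2/19 + 5/133·s + 6/7·s². The extinction probability q is the smallest fixed point of f in [0, 1]. Setting s = f(s):
  6/7·s² + (5/133 − 1)·s + 2/19 = 0
  6/7·s² − (2/19 + 6/7)·s + 2/19 = 0
which factors as (s − 1)·(6/7·s − 2/19) = 0, giving roots s = 1 and s = (2/19)/(6/7) = 7/57.
Mean offspring μ = 5/133 + 2·6/7 = 233/133 > 1 (supercritical), so q < 1. The extinction probability is the smaller root: q = (2/19)/(6/7) = 7/57.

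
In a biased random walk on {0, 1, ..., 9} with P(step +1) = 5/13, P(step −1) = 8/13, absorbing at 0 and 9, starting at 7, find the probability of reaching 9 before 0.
P(hit 9 before 0) = (1 − (8/5)^7) / (1 − (8/5)^9) = 16825225/44088201

Let u_k denote P(reach 9 before 0 | start at k). Boundary: u_0 = 0, u_9 = 1. Recurrence: u_k = 5/13·u_{k+1} + 8/13·u_{k-1} for 1 ≤ k ≤ 8. Try u_k = A + B·r^k with r = q/p = (8/13)/(5/13) = 8/5. Substitution satisfies the recurrence; boundary conditions give:
  u_k = (1 − r^k) / (1 − r^N) = (1 − (8/5)^7) / (1 − (8/5)^9) = 16825225/44088201.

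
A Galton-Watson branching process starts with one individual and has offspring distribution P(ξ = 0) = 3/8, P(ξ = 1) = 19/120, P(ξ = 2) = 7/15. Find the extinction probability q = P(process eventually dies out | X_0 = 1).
q = 45/56

The pgf is f(s) = 3/8 + 19/120·s + 7/15·s². The extinction probability q is the smallest fixed point of f in [0, 1]. Setting s = f(s):
  7/15·s² + (19/120 − 1)·s + 3/8 = 0
  7/15·s² − (3/8 + 7/15)·s + 3/8 = 0
which factors as (s − 1)·(7/15·s − 3/8) = 0, giving roots s = 1 and s = (3/8)/(7/15) = 45/56.
Mean offspring μ = 19/120 + 2·7/15 = 131/120 > 1 (supercritical), so q < 1. The extinction probability is the smaller root: q = (3/8)/(7/15) = 45/56.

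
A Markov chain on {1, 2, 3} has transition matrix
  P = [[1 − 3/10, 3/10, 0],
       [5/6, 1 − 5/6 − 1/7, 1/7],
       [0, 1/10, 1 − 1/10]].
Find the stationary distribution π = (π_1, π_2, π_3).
π = (175/328, 63/328, 45/164)

This is a birth-death chain on three states, which satisfies detailed balance: π_1 · P_{12} = π_2 · P_{21} and π_2 · P_{23} = π_3 · P_{32}.
From π_1 · 3/10 = π_2 · 5/6: π_2/π_1 = (3/10)/(5/6) = 9/25.
From π_2 · 1/7 = π_3 · 1/10: π_3/π_2 = (1/7)/(1/10) = 10/7.
Take π_1 proportional to 1; then unnormalized π = (1, 9/25, 18/35). Normalize by dividing by the sum 328/175:
  π = (175/328, 63/328, 45/164).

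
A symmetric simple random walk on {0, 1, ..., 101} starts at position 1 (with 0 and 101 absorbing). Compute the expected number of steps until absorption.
E[τ | X_0 = 1] = 100

Let v_k = E[τ | X_0 = k]. Boundary: v_0 = v_101 = 0. Recurrence: v_k = 1 + (v_{k-1} + v_{k+1})/2 for 1 ≤ k ≤ 100. The particular solution to v_k − (v_{k-1} + v_{k+1})/2 = 1 is v_k = −k^2. Adding homogeneous solution A + B k and matching boundaries gives v_k = k (101 − k). Substituting k = 1: v_1 = 1 · 100 = 100.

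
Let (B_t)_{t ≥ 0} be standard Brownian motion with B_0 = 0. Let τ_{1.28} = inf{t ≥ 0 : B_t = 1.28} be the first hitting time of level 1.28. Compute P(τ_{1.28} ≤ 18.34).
P(τ_{1.28} ≤ 18.34) = 2(1 − Φ(1.28/√18.34)) = 2(1 − Φ(0.2989)) ≈ 0.7650

By the reflection principle for standard BM, P(τ_b ≤ t) = 2 · P(B_t ≥ b). Since B_t ~ N(0, t), P(B_t ≥ 1.28) = 1 − Φ(1.28/√t) = 1 − Φ(1.28/√18.34) = 1 − Φ(0.2989) ≈ 0.38251. Doubling: P(τ_{1.28} ≤ 18.34) ≈ 2 · 0.38251 = 0.76502 ≈ 0.7650.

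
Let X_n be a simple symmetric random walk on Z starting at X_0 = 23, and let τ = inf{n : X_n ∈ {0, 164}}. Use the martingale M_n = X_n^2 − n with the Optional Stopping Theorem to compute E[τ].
E[τ] = 3243

M_n = X_n^2 − n is a martingale (since E[X_{n+1}^2 | F_n] = X_n^2 + 1). By OST (τ has finite mean in a bounded region), E[M_τ] = E[M_0] = X_0^2 − 0 = 23^2 = 529. Also E[M_τ] = E[X_τ^2] − E[τ]. The walk exits at 0 or 164, with P(hit 164 first) = 23/164, so E[X_τ^2] = 164^2 · 23/164 + 0 = 3772. Thus E[τ] = E[X_τ^2] − E[M_τ] = 3772 − 529 = 3243 = 23(164 − 23) = 3243.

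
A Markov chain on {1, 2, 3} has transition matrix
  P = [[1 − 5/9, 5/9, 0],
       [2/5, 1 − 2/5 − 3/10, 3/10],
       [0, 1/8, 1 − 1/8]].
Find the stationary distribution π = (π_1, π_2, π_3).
π = (18/103, 25/103, 60/103)

This is a birth-death chain on three states, which satisfies detailed balance: π_1 · P_{12} = π_2 · P_{21} and π_2 · P_{23} = π_3 · P_{32}.
From π_1 · 5/9 = π_2 · 2/5: π_2/π_1 = (5/9)/(2/5) = 25/18.
From π_2 · 3/10 = π_3 · 1/8: π_3/π_2 = (3/10)/(1/8) = 12/5.
Take π_1 proportional to 1; then unnormalized π = (1, 25/18, 10/3). Normalize by dividing by the sum 103/18:
  π = (18/103, 25/103, 60/103).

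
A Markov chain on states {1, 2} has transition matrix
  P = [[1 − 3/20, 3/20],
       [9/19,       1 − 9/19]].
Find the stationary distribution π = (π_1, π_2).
π_1 = 60/79, π_2 = 19/79

Solve πP = π with π_1 + π_2 = 1. From πP = π: π_1 · (1 − 3/20) + π_2 · 9/19 = π_1 ⇒ π_2 · 9/19 = π_1 · 3/20 ⇒ π_2/π_1 = (3/20)/(9/19) = 19/60. Together with π_1 + π_2 = 1:
  π_1 = (9/19)/(3/20 + 9/19) = (9/19)/(237/380) = 60/79,
  π_2 = (3/20)/(3/20 + 9/19) = (3/20)/(237/380) = 19/79.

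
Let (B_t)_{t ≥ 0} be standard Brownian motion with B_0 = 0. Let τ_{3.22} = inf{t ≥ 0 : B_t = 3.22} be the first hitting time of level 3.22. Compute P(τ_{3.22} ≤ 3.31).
P(τ_{3.22} ≤ 3.31) = 2(1 − Φ(3.22/√3.31)) = 2(1 − Φ(1.7699)) ≈ 0.0767

By the reflection principle for standard BM, P(τ_b ≤ t) = 2 · P(B_t ≥ b). Since B_t ~ N(0, t), P(B_t ≥ 3.22) = 1 − Φ(3.22/√t) = 1 − Φ(3.22/√3.31) = 1 − Φ(1.7699) ≈ 0.03837. Doubling: P(τ_{3.22} ≤ 3.31) ≈ 2 · 0.03837 = 0.07674 ≈ 0.0767.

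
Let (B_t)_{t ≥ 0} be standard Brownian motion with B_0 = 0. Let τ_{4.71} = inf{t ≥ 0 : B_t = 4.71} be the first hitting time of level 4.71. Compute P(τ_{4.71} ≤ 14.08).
P(τ_{4.71} ≤ 14.08) = 2(1 − Φ(4.71/√14.08)) = 2(1 − Φ(1.2552)) ≈ 0.2094

By the reflection principle for standard BM, P(τ_b ≤ t) = 2 · P(B_t ≥ b). Since B_t ~ N(0, t), P(B_t ≥ 4.71) = 1 − Φ(4.71/√t) = 1 − Φ(4.71/√14.08) = 1 − Φ(1.2552) ≈ 0.10470. Doubling: P(τ_{4.71} ≤ 14.08) ≈ 2 · 0.10470 = 0.20940 ≈ 0.2094.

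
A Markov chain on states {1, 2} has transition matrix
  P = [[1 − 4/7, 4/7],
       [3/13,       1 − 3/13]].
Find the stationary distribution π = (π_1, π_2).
π_1 = 21/73, π_2 = 52/73

Solve πP = π with π_1 + π_2 = 1. From πP = π: π_1 · (1 − 4/7) + π_2 · 3/13 = π_1 ⇒ π_2 · 3/13 = π_1 · 4/7 ⇒ π_2/π_1 = (4/7)/(3/13) = 52/21. Together with π_1 + π_2 = 1:
  π_1 = (3/13)/(4/7 + 3/13) = (3/13)/(73/91) = 21/73,
  π_2 = (4/7)/(4/7 + 3/13) = (4/7)/(73/91) = 52/73.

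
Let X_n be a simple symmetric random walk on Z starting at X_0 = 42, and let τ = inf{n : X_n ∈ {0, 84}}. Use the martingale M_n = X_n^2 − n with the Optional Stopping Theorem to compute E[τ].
E[τ] = 1764

M_n = X_n^2 − n is a martingale (since E[X_{n+1}^2 | F_n] = X_n^2 + 1). By OST (τ has finite mean in a bounded region), E[M_τ] = E[M_0] = X_0^2 − 0 = 42^2 = 1764. Also E[M_τ] = E[X_τ^2] − E[τ]. The walk exits at 0 or 84, with P(hit 84 first) = 42/84, so E[X_τ^2] = 84^2 · 42/84 + 0 = 3528. Thus E[τ] = E[X_τ^2] − E[M_τ] = 3528 − 1764 = 1764 = 42(84 − 42) = 1764.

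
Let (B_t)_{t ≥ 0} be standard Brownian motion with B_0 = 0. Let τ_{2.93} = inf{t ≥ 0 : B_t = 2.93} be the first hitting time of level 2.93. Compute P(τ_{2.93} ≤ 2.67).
P(τ_{2.93} ≤ 2.67) = 2(1 − Φ(2.93/√2.67)) = 2(1 − Φ(1.7931)) ≈ 0.0730

By the reflection principle for standard BM, P(τ_b ≤ t) = 2 · P(B_t ≥ b). Since B_t ~ N(0, t), P(B_t ≥ 2.93) = 1 − Φ(2.93/√t) = 1 − Φ(2.93/√2.67) = 1 − Φ(1.7931) ≈ 0.03648. Doubling: P(τ_{2.93} ≤ 2.67) ≈ 2 · 0.03648 = 0.07296 ≈ 0.0730.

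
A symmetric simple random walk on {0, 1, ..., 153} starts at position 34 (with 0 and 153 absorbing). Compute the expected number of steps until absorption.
E[τ | X_0 = 34] = 4046

Let v_k = E[τ | X_0 = k]. Boundary: v_0 = v_153 = 0. Recurrence: v_k = 1 + (v_{k-1} + v_{k+1})/2 for 1 ≤ k ≤ 152. The particular solution to v_k − (v_{k-1} + v_{k+1})/2 = 1 is v_k = −k^2. Adding homogeneous solution A + B k and matching boundaries gives v_k = k (153 − k). Substituting k = 34: v_34 = 34 · 119 = 4046.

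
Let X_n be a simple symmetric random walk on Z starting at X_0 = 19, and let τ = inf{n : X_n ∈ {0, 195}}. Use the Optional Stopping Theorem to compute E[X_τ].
E[X_τ] = 19

X_n is a martingale and τ is a bounded-mean stopping time (indeed τ is finite a.s. with bounded expectation since the walk is in a bounded region). By the OST, E[X_τ] = E[X_0] = 19. Equivalently: E[X_τ] = 195 · P(hit 195 first) + 0 · P(hit 0 first) = 195 · (19/195) = 19.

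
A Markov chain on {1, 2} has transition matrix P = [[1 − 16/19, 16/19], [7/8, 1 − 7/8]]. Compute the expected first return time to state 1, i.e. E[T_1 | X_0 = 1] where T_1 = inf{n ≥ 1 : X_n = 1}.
E[T_1 | X_0 = 1] = 1/π_1 = 261/133

For an irreducible recurrent Markov chain with stationary distribution π, E[T_i | X_0 = i] = 1/π_i (Kac's formula). Here π_1 = (7/8)/(16/19 + 7/8) = (7/8)/(261/152) = 133/261, so E[T_1 | X_0 = 1] = 1/π_1 = (16/19 + 7/8)/(7/8) = (261/152)/(7/8) = 261/133.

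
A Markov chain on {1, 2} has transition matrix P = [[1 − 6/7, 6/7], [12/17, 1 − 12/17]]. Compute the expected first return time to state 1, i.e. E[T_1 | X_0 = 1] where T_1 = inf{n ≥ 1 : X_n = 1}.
E[T_1 | X_0 = 1] = 1/π_1 = 31/14

For an irreducible recurrent Markov chain with stationary distribution π, E[T_i | X_0 = i] = 1/π_i (Kac's formula). Here π_1 = (12/17)/(6/7 + 12/17) = (12/17)/(186/119) = 14/31, so E[T_1 | X_0 = 1] = 1/π_1 = (6/7 + 12/17)/(12/17) = (186/119)/(12/17) = 31/14.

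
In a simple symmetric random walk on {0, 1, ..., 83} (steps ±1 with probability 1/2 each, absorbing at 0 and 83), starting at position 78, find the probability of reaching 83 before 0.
P(hit 83 before 0) = 78/83

Let u_k = P(hit 83 before 0 | start at k). Then u_0 = 0, u_83 = 1, and u_k = u_{k-1}/2 + u_{k+1}/2 for 1 ≤ k ≤ 82. This harmonic recurrence is solved by u_k = k/83, giving u_78 = 78/83.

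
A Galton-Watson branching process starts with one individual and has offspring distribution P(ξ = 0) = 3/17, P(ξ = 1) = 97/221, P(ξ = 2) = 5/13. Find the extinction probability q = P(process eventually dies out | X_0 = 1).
q = 39/85

The pgf is f(s) = 3/17 + 97/221·s + 5/13·s². The extinction probability q is the smallest fixed point of f in [0, 1]. Setting s = f(s):
  5/13·s² + (97/221 − 1)·s + 3/17 = 0
  5/13·s² − (3/17 + 5/13)·s + 3/17 = 0
which factors as (s − 1)·(5/13·s − 3/17) = 0, giving roots s = 1 and s = (3/17)/(5/13) = 39/85.
Mean offspring μ = 97/221 + 2·5/13 = 267/221 > 1 (supercritical), so q < 1. The extinction probability is the smaller root: q = (3/17)/(5/13) = 39/85.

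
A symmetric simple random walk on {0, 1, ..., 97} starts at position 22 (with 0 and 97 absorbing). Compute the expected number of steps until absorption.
E[τ | X_0 = 22] = 1650

Let v_k = E[τ | X_0 = k]. Boundary: v_0 = v_97 = 0. Recurrence: v_k = 1 + (v_{k-1} + v_{k+1})/2 for 1 ≤ k ≤ 96. The particular solution to v_k − (v_{k-1} + v_{k+1})/2 = 1 is v_k = −k^2. Adding homogeneous solution A + B k and matching boundaries gives v_k = k (97 − k). Substituting k = 22: v_22 = 22 · 75 = 1650.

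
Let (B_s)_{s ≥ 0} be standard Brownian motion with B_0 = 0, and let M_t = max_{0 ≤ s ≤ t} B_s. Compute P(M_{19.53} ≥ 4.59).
P(M_{19.53} ≥ 4.59) = 2·P(B_{19.53} ≥ 4.59) = 2(1 − Φ(4.59/√19.53)) ≈ 0.2990

By the reflection principle for Brownian motion, P(M_t ≥ a) = 2 · P(B_t ≥ a) for a ≥ 0. Since B_t ~ N(0, t), P(B_t ≥ 4.59) = 1 − Φ(4.59/√t) = 1 − Φ(4.59/√19.53) = 1 − Φ(1.0386). So
  P(M_{19.53} ≥ 4.59) = 2(1 − Φ(1.0386)) ≈ 0.2990.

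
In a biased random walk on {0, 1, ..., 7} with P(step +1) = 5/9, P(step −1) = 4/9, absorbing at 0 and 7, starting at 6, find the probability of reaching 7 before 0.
P(hit 7 before 0) = (1 − (4/5)^6) / (1 − (4/5)^7) = 57645/61741

Let u_k denote P(reach 7 before 0 | start at k). Boundary: u_0 = 0, u_7 = 1. Recurrence: u_k = 5/9·u_{k+1} + 4/9·u_{k-1} for 1 ≤ k ≤ 6. Try u_k = A + B·r^k with r = q/p = (4/9)/(5/9) = 4/5. Substitution satisfies the recurrence; boundary conditions give:
  u_k = (1 − r^k) / (1 − r^N) = (1 − (4/5)^6) / (1 − (4/5)^7) = 57645/61741.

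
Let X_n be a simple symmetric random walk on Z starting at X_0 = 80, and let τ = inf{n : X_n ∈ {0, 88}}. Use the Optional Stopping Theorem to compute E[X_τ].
E[X_τ] = 80

X_n is a martingale and τ is a bounded-mean stopping time (indeed τ is finite a.s. with bounded expectation since the walk is in a bounded region). By the OST, E[X_τ] = E[X_0] = 80. Equivalently: E[X_τ] = 88 · P(hit 88 first) + 0 · P(hit 0 first) = 88 · (80/88) = 80.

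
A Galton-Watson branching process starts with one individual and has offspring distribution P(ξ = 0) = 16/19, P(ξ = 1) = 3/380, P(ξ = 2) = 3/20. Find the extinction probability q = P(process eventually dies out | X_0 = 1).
q = 1

Mean offspring μ = 0·16/19 + 1·3/380 + 2·3/20 = 117/380 ≤ 1. For μ ≤ 1 with offspring not concentrated at 1, the Galton-Watson process goes extinct almost surely, so q = 1.
(Algebraic check: The pgf is f(s) = 16/19 + 3/380·s + 3/20·s². The extinction probability q is the smallest fixed point of f in [0, 1]. Setting s = f(s):
  3/20·s² + (3/380 − 1)·s + 16/19 = 0
  3/20·s² − (16/19 + 3/20)·s + 16/19 = 0
which factors as (s − 1)·(3/20·s − 16/19) = 0, giving roots s = 1 and s = (16/19)/(3/20) = 320/57. Since 320/57 ≥ 1, the smallest root in [0, 1] is s = 1.)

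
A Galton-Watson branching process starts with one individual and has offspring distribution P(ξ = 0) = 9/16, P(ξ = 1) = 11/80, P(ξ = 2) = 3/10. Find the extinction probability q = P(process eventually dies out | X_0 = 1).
q = 1

Mean offspring μ = 0·9/16 + 1·11/80 + 2·3/10 = 59/80 ≤ 1. For μ ≤ 1 with offspring not concentrated at 1, the Galton-Watson process goes extinct almost surely, so q = 1.
(Algebraic check: The pgf is f(s) = 9/16 + 11/80·s + 3/10·s². The extinction probability q is the smallest fixed point of f in [0, 1]. Setting s = f(s):
  3/10·s² + (11/80 − 1)·s + 9/16 = 0
  3/10·s² − (9/16 + 3/10)·s + 9/16 = 0
which factors as (s − 1)·(3/10·s − 9/16) = 0, giving roots s = 1 and s = (9/16)/(3/10) = 15/8. Since 15/8 ≥ 1, the smallest root in [0, 1] is s = 1.)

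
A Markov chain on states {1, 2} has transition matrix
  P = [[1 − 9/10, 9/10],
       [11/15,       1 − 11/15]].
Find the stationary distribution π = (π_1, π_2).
π_1 = 22/49, π_2 = 27/49

Solve πP = π with π_1 + π_2 = 1. From πP = π: π_1 · (1 − 9/10) + π_2 · 11/15 = π_1 ⇒ π_2 · 11/15 = π_1 · 9/10 ⇒ π_2/π_1 = (9/10)/(11/15) = 27/22. Together with π_1 + π_2 = 1:
  π_1 = (11/15)/(9/10 + 11/15) = (11/15)/(49/30) = 22/49,
  π_2 = (9/10)/(9/10 + 11/15) = (9/10)/(49/30) = 27/49.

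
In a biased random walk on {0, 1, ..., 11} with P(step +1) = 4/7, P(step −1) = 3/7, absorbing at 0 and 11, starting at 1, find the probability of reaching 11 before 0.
P(hit 11 before 0) = (1 − (3/4)^1) / (1 − (3/4)^11) = 1048576/4017157

Let u_k denote P(reach 11 before 0 | start at k). Boundary: u_0 = 0, u_11 = 1. Recurrence: u_k = 4/7·u_{k+1} + 3/7·u_{k-1} for 1 ≤ k ≤ 10. Try u_k = A + B·r^k with r = q/p = (3/7)/(4/7) = 3/4. Substitution satisfies the recurrence; boundary conditions give:
  u_k = (1 − r^k) / (1 − r^N) = (1 − (3/4)^1) / (1 − (3/4)^11) = 1048576/4017157.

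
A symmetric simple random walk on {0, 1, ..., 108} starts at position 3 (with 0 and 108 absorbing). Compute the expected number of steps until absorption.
E[τ | X_0 = 3] = 315

Let v_k = E[τ | X_0 = k]. Boundary: v_0 = v_108 = 0. Recurrence: v_k = 1 + (v_{k-1} + v_{k+1})/2 for 1 ≤ k ≤ 107. The particular solution to v_k − (v_{k-1} + v_{k+1})/2 = 1 is v_k = −k^2. Adding homogeneous solution A + B k and matching boundaries gives v_k = k (108 − k). Substituting k = 3: v_3 = 3 · 105 = 315.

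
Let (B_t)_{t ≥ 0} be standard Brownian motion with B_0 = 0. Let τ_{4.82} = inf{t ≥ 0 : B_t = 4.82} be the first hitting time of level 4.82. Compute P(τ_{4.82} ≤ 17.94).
P(τ_{4.82} ≤ 17.94) = 2(1 − Φ(4.82/√17.94)) = 2(1 − Φ(1.1380)) ≈ 0.2551

By the reflection principle for standard BM, P(τ_b ≤ t) = 2 · P(B_t ≥ b). Since B_t ~ N(0, t), P(B_t ≥ 4.82) = 1 − Φ(4.82/√t) = 1 − Φ(4.82/√17.94) = 1 − Φ(1.1380) ≈ 0.12756. Doubling: P(τ_{4.82} ≤ 17.94) ≈ 2 · 0.12756 = 0.25512 ≈ 0.2551.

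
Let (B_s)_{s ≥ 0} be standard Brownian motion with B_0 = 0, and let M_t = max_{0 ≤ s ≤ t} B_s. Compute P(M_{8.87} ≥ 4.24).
P(M_{8.87} ≥ 4.24) = 2·P(B_{8.87} ≥ 4.24) = 2(1 − Φ(4.24/√8.87)) ≈ 0.1545

By the reflection principle for Brownian motion, P(M_t ≥ a) = 2 · P(B_t ≥ a) for a ≥ 0. Since B_t ~ N(0, t), P(B_t ≥ 4.24) = 1 − Φ(4.24/√t) = 1 − Φ(4.24/√8.87) = 1 − Φ(1.4237). So
  P(M_{8.87} ≥ 4.24) = 2(1 − Φ(1.4237)) ≈ 0.1545.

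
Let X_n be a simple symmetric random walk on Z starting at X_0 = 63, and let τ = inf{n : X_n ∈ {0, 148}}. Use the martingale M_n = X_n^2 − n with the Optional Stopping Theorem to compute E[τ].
E[τ] = 5355

M_n = X_n^2 − n is a martingale (since E[X_{n+1}^2 | F_n] = X_n^2 + 1). By OST (τ has finite mean in a bounded region), E[M_τ] = E[M_0] = X_0^2 − 0 = 63^2 = 3969. Also E[M_τ] = E[X_τ^2] − E[τ]. The walk exits at 0 or 148, with P(hit 148 first) = 63/148, so E[X_τ^2] = 148^2 · 63/148 + 0 = 9324. Thus E[τ] = E[X_τ^2] − E[M_τ] = 9324 − 3969 = 5355 = 63(148 − 63) = 5355.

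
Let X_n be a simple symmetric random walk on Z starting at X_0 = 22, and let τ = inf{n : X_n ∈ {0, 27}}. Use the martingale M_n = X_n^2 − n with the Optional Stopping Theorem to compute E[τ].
E[τ] = 110

M_n = X_n^2 − n is a martingale (since E[X_{n+1}^2 | F_n] = X_n^2 + 1). By OST (τ has finite mean in a bounded region), E[M_τ] = E[M_0] = X_0^2 − 0 = 22^2 = 484. Also E[M_τ] = E[X_τ^2] − E[τ]. The walk exits at 0 or 27, with P(hit 27 first) = 22/27, so E[X_τ^2] = 27^2 · 22/27 + 0 = 594. Thus E[τ] = E[X_τ^2] − E[M_τ] = 594 − 484 = 110 = 22(27 − 22) = 110.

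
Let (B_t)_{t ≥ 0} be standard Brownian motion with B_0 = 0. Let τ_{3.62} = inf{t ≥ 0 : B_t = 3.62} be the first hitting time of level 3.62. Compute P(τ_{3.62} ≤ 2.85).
P(τ_{3.62} ≤ 2.85) = 2(1 − Φ(3.62/√2.85)) = 2(1 − Φ(2.1443)) ≈ 0.0320

By the reflection principle for standard BM, P(τ_b ≤ t) = 2 · P(B_t ≥ b). Since B_t ~ N(0, t), P(B_t ≥ 3.62) = 1 − Φ(3.62/√t) = 1 − Φ(3.62/√2.85) = 1 − Φ(2.1443) ≈ 0.01600. Doubling: P(τ_{3.62} ≤ 2.85) ≈ 2 · 0.01600 = 0.03200 ≈ 0.0320.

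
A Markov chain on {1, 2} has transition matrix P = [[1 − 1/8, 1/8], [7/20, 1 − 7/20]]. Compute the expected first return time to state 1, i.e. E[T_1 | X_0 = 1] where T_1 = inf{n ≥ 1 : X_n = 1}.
E[T_1 | X_0 = 1] = 1/π_1 = 19/14

For an irreducible recurrent Markov chain with stationary distribution π, E[T_i | X_0 = i] = 1/π_i (Kac's formula). Here π_1 = (7/20)/(1/8 + 7/20) = (7/20)/(19/40) = 14/19, so E[T_1 | X_0 = 1] = 1/π_1 = (1/8 + 7/20)/(7/20) = (19/40)/(7/20) = 19/14.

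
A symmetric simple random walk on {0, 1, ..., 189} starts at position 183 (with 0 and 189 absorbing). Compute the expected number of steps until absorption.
E[τ | X_0 = 183] = 1098

Let v_k = E[τ | X_0 = k]. Boundary: v_0 = v_189 = 0. Recurrence: v_k = 1 + (v_{k-1} + v_{k+1})/2 for 1 ≤ k ≤ 188. The particular solution to v_k − (v_{k-1} + v_{k+1})/2 = 1 is v_k = −k^2. Adding homogeneous solution A + B k and matching boundaries gives v_k = k (189 − k). Substituting k = 183: v_183 = 183 · 6 = 1098.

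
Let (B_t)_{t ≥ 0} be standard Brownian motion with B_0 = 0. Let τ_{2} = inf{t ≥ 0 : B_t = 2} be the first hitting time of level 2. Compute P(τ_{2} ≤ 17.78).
P(τ_{2} ≤ 17.78) = 2(1 − Φ(2/√17.78)) = 2(1 − Φ(0.4743)) ≈ 0.6353

By the reflection principle for standard BM, P(τ_b ≤ t) = 2 · P(B_t ≥ b). Since B_t ~ N(0, t), P(B_t ≥ 2) = 1 − Φ(2/√t) = 1 − Φ(2/√17.78) = 1 − Φ(0.4743) ≈ 0.31764. Doubling: P(τ_{2} ≤ 17.78) ≈ 2 · 0.31764 = 0.63528 ≈ 0.6353.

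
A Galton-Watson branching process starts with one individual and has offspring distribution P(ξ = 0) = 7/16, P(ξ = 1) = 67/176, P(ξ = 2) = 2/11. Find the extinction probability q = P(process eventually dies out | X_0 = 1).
q = 1

Mean offspring μ = 0·7/16 + 1·67/176 + 2·2/11 = 131/176 ≤ 1. For μ ≤ 1 with offspring not concentrated at 1, the Galton-Watson process goes extinct almost surely, so q = 1.
(Algebraic check: The pgf is f(s) = 7/16 + 67/176·s + 2/11·s². The extinction probability q is the smallest fixed point of f in [0, 1]. Setting s = f(s):
  2/11·s² + (67/176 − 1)·s + 7/16 = 0
  2/11·s² − (7/16 + 2/11)·s + 7/16 = 0
which factors as (s − 1)·(2/11·s − 7/16) = 0, giving roots s = 1 and s = (7/16)/(2/11) = 77/32. Since 77/32 ≥ 1, the smallest root in [0, 1] is s = 1.)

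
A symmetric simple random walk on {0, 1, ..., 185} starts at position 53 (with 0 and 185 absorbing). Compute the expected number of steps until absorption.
E[τ | X_0 = 53] = 6996

Let v_k = E[τ | X_0 = k]. Boundary: v_0 = v_185 = 0. Recurrence: v_k = 1 + (v_{k-1} + v_{k+1})/2 for 1 ≤ k ≤ 184. The particular solution to v_k − (v_{k-1} + v_{k+1})/2 = 1 is v_k = −k^2. Adding homogeneous solution A + B k and matching boundaries gives v_k = k (185 − k). Substituting k = 53: v_53 = 53 · 132 = 6996.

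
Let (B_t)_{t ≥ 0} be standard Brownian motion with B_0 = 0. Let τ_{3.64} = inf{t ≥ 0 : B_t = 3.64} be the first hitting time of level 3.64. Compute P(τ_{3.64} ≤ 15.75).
P(τ_{3.64} ≤ 15.75) = 2(1 − Φ(3.64/√15.75)) = 2(1 − Φ(0.9172)) ≈ 0.3590

By the reflection principle for standard BM, P(τ_b ≤ t) = 2 · P(B_t ≥ b). Since B_t ~ N(0, t), P(B_t ≥ 3.64) = 1 − Φ(3.64/√t) = 1 − Φ(3.64/√15.75) = 1 − Φ(0.9172) ≈ 0.17952. Doubling: P(τ_{3.64} ≤ 15.75) ≈ 2 · 0.17952 = 0.35904 ≈ 0.3590.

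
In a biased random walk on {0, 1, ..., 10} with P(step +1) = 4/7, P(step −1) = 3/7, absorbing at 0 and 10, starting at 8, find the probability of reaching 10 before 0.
P(hit 10 before 0) = (1 − (3/4)^8) / (1 − (3/4)^10) = 134800/141361

Let u_k denote P(reach 10 before 0 | start at k). Boundary: u_0 = 0, u_10 = 1. Recurrence: u_k = 4/7·u_{k+1} + 3/7·u_{k-1} for 1 ≤ k ≤ 9. Try u_k = A + B·r^k with r = q/p = (3/7)/(4/7) = 3/4. Substitution satisfies the recurrence; boundary conditions give:
  u_k = (1 − r^k) / (1 − r^N) = (1 − (3/4)^8) / (1 − (3/4)^10) = 134800/141361.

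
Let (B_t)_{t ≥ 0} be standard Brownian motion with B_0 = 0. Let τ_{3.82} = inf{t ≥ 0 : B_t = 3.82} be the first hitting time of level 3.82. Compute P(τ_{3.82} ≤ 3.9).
P(τ_{3.82} ≤ 3.9) = 2(1 − Φ(3.82/√3.9)) = 2(1 − Φ(1.9343)) ≈ 0.0531

By the reflection principle for standard BM, P(τ_b ≤ t) = 2 · P(B_t ≥ b). Since B_t ~ N(0, t), P(B_t ≥ 3.82) = 1 − Φ(3.82/√t) = 1 − Φ(3.82/√3.9) = 1 − Φ(1.9343) ≈ 0.02654. Doubling: P(τ_{3.82} ≤ 3.9) ≈ 2 · 0.02654 = 0.05308 ≈ 0.0531.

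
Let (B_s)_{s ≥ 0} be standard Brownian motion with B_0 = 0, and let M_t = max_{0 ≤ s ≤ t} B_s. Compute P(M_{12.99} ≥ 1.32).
P(M_{12.99} ≥ 1.32) = 2·P(B_{12.99} ≥ 1.32) = 2(1 − Φ(1.32/√12.99)) ≈ 0.7142

By the reflection principle for Brownian motion, P(M_t ≥ a) = 2 · P(B_t ≥ a) for a ≥ 0. Since B_t ~ N(0, t), P(B_t ≥ 1.32) = 1 − Φ(1.32/√t) = 1 − Φ(1.32/√12.99) = 1 − Φ(0.3662). So
  P(M_{12.99} ≥ 1.32) = 2(1 − Φ(0.3662)) ≈ 0.7142.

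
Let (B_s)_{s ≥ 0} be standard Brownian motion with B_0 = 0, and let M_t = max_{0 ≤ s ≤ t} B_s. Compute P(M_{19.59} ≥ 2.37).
P(M_{19.59} ≥ 2.37) = 2·P(B_{19.59} ≥ 2.37) = 2(1 − Φ(2.37/√19.59)) ≈ 0.5923

By the reflection principle for Brownian motion, P(M_t ≥ a) = 2 · P(B_t ≥ a) for a ≥ 0. Since B_t ~ N(0, t), P(B_t ≥ 2.37) = 1 − Φ(2.37/√t) = 1 − Φ(2.37/√19.59) = 1 − Φ(0.5355). So
  P(M_{19.59} ≥ 2.37) = 2(1 − Φ(0.5355)) ≈ 0.5923.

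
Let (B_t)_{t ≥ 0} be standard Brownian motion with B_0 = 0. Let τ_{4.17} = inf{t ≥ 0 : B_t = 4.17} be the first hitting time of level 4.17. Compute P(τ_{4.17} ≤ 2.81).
P(τ_{4.17} ≤ 2.81) = 2(1 − Φ(4.17/√2.81)) = 2(1 − Φ(2.4876)) ≈ 0.0129

By the reflection principle for standard BM, P(τ_b ≤ t) = 2 · P(B_t ≥ b). Since B_t ~ N(0, t), P(B_t ≥ 4.17) = 1 − Φ(4.17/√t) = 1 − Φ(4.17/√2.81) = 1 − Φ(2.4876) ≈ 0.00643. Doubling: P(τ_{4.17} ≤ 2.81) ≈ 2 · 0.00643 = 0.01286 ≈ 0.0129.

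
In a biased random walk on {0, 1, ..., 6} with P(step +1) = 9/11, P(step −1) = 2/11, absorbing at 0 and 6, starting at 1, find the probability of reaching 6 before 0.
P(hit 6 before 0) = (1 − (2/9)^1) / (1 − (2/9)^6) = 59049/75911

Let u_k denote P(reach 6 before 0 | start at k). Boundary: u_0 = 0, u_6 = 1. Recurrence: u_k = 9/11·u_{k+1} + 2/11·u_{k-1} for 1 ≤ k ≤ 5. Try u_k = A + B·r^k with r = q/p = (2/11)/(9/11) = 2/9. Substitution satisfies the recurrence; boundary conditions give:
  u_k = (1 − r^k) / (1 − r^N) = (1 − (2/9)^1) / (1 − (2/9)^6) = 59049/75911.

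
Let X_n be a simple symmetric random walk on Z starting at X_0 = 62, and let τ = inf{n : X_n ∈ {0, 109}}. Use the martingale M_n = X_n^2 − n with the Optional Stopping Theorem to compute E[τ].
E[τ] = 2914

M_n = X_n^2 − n is a martingale (since E[X_{n+1}^2 | F_n] = X_n^2 + 1). By OST (τ has finite mean in a bounded region), E[M_τ] = E[M_0] = X_0^2 − 0 = 62^2 = 3844. Also E[M_τ] = E[X_τ^2] − E[τ]. The walk exits at 0 or 109, with P(hit 109 first) = 62/109, so E[X_τ^2] = 109^2 · 62/109 + 0 = 6758. Thus E[τ] = E[X_τ^2] − E[M_τ] = 6758 − 3844 = 2914 = 62(109 − 62) = 2914.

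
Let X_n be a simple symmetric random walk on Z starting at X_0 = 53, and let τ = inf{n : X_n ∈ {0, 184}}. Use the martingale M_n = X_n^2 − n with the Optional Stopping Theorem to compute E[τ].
E[τ] = 6943

M_n = X_n^2 − n is a martingale (since E[X_{n+1}^2 | F_n] = X_n^2 + 1). By OST (τ has finite mean in a bounded region), E[M_τ] = E[M_0] = X_0^2 − 0 = 53^2 = 2809. Also E[M_τ] = E[X_τ^2] − E[τ]. The walk exits at 0 or 184, with P(hit 184 first) = 53/184, so E[X_τ^2] = 184^2 · 53/184 + 0 = 9752. Thus E[τ] = E[X_τ^2] − E[M_τ] = 9752 − 2809 = 6943 = 53(184 − 53) = 6943.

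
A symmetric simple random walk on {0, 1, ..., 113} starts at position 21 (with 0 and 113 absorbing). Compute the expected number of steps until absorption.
E[τ | X_0 = 21] = 1932

Let v_k = E[τ | X_0 = k]. Boundary: v_0 = v_113 = 0. Recurrence: v_k = 1 + (v_{k-1} + v_{k+1})/2 for 1 ≤ k ≤ 112. The particular solution to v_k − (v_{k-1} + v_{k+1})/2 = 1 is v_k = −k^2. Adding homogeneous solution A + B k and matching boundaries gives v_k = k (113 − k). Substituting k = 21: v_21 = 21 · 92 = 1932.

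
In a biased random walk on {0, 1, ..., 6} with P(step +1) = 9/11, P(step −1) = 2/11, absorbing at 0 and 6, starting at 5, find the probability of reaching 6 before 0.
P(hit 6 before 0) = (1 − (2/9)^5) / (1 − (2/9)^6) = 75879/75911

Let u_k denote P(reach 6 before 0 | start at k). Boundary: u_0 = 0, u_6 = 1. Recurrence: u_k = 9/11·u_{k+1} + 2/11·u_{k-1} for 1 ≤ k ≤ 5. Try u_k = A + B·r^k with r = q/p = (2/11)/(9/11) = 2/9. Substitution satisfies the recurrence; boundary conditions give:
  u_k = (1 − r^k) / (1 − r^N) = (1 − (2/9)^5) / (1 − (2/9)^6) = 75879/75911.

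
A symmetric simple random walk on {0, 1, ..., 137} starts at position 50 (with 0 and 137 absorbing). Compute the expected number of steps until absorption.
E[τ | X_0 = 50] = 4350

Let v_k = E[τ | X_0 = k]. Boundary: v_0 = v_137 = 0. Recurrence: v_k = 1 + (v_{k-1} + v_{k+1})/2 for 1 ≤ k ≤ 136. The particular solution to v_k − (v_{k-1} + v_{k+1})/2 = 1 is v_k = −k^2. Adding homogeneous solution A + B k and matching boundaries gives v_k = k (137 − k). Substituting k = 50: v_50 = 50 · 87 = 4350.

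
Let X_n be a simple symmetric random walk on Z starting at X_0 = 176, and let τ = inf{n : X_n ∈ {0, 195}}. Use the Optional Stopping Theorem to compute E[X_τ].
E[X_τ] = 176

X_n is a martingale and τ is a bounded-mean stopping time (indeed τ is finite a.s. with bounded expectation since the walk is in a bounded region). By the OST, E[X_τ] = E[X_0] = 176. Equivalently: E[X_τ] = 195 · P(hit 195 first) + 0 · P(hit 0 first) = 195 · (176/195) = 176.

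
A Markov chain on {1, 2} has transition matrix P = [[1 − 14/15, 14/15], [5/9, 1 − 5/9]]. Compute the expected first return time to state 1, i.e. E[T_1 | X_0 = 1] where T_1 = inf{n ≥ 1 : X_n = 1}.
E[T_1 | X_0 = 1] = 1/π_1 = 67/25

For an irreducible recurrent Markov chain with stationary distribution π, E[T_i | X_0 = i] = 1/π_i (Kac's formula). Here π_1 = (5/9)/(14/15 + 5/9) = (5/9)/(67/45) = 25/67, so E[T_1 | X_0 = 1] = 1/π_1 = (14/15 + 5/9)/(5/9) = (67/45)/(5/9) = 67/25.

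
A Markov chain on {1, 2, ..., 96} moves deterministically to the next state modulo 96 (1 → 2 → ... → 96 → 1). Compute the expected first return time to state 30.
E[T_30 | X_0 = 30] = 96

The chain cycles deterministically, so starting at state 30 it returns in exactly 96 steps. Equivalently, the stationary distribution is uniform π_j = 1/96 for every state j, so by Kac's formula E[T_30] = 1/π_30 = 96.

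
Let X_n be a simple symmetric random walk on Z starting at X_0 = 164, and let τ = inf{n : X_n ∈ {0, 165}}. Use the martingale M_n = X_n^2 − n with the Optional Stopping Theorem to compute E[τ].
E[τ] = 164

M_n = X_n^2 − n is a martingale (since E[X_{n+1}^2 | F_n] = X_n^2 + 1). By OST (τ has finite mean in a bounded region), E[M_τ] = E[M_0] = X_0^2 − 0 = 164^2 = 26896. Also E[M_τ] = E[X_τ^2] − E[τ]. The walk exits at 0 or 165, with P(hit 165 first) = 164/165, so E[X_τ^2] = 165^2 · 164/165 + 0 = 27060. Thus E[τ] = E[X_τ^2] − E[M_τ] = 27060 − 26896 = 164 = 164(165 − 164) = 164.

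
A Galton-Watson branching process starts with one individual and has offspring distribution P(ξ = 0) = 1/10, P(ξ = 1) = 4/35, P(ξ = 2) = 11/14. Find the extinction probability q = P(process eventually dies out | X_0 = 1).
q = 7/55

The pgf is f(s) = 1/10 + 4/35·s + 11/14·s². The extinction probability q is the smallest fixed point of f in [0, 1]. Setting s = f(s):
  11/14·s² + (4/35 − 1)·s + 1/10 = 0
  11/14·s² − (1/10 + 11/14)·s + 1/10 = 0
which factors as (s − 1)·(11/14·s − 1/10) = 0, giving roots s = 1 and s = (1/10)/(11/14) = 7/55.
Mean offspring μ = 4/35 + 2·11/14 = 59/35 > 1 (supercritical), so q < 1. The extinction probability is the smaller root: q = (1/10)/(11/14) = 7/55.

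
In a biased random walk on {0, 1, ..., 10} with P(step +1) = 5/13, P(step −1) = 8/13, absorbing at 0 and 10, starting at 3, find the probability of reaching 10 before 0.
P(hit 10 before 0) = (1 − (8/5)^3) / (1 − (8/5)^10) = 10078125/354658733

Let u_k denote P(reach 10 before 0 | start at k). Boundary: u_0 = 0, u_10 = 1. Recurrence: u_k = 5/13·u_{k+1} + 8/13·u_{k-1} for 1 ≤ k ≤ 9. Try u_k = A + B·r^k with r = q/p = (8/13)/(5/13) = 8/5. Substitution satisfies the recurrence; boundary conditions give:
  u_k = (1 − r^k) / (1 − r^N) = (1 − (8/5)^3) / (1 − (8/5)^10) = 10078125/354658733.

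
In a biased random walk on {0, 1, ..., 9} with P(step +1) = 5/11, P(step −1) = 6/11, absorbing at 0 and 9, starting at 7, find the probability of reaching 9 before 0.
P(hit 9 before 0) = (1 − (6/5)^7) / (1 − (6/5)^9) = 5045275/8124571

Let u_k denote P(reach 9 before 0 | start at k). Boundary: u_0 = 0, u_9 = 1. Recurrence: u_k = 5/11·u_{k+1} + 6/11·u_{k-1} for 1 ≤ k ≤ 8. Try u_k = A + B·r^k with r = q/p = (6/11)/(5/11) = 6/5. Substitution satisfies the recurrence; boundary conditions give:
  u_k = (1 − r^k) / (1 − r^N) = (1 − (6/5)^7) / (1 − (6/5)^9) = 5045275/8124571.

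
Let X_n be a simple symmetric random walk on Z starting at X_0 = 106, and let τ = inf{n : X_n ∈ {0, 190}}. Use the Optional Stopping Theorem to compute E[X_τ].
E[X_τ] = 106

X_n is a martingale and τ is a bounded-mean stopping time (indeed τ is finite a.s. with bounded expectation since the walk is in a bounded region). By the OST, E[X_τ] = E[X_0] = 106. Equivalently: E[X_τ] = 190 · P(hit 190 first) + 0 · P(hit 0 first) = 190 · (106/190) = 106.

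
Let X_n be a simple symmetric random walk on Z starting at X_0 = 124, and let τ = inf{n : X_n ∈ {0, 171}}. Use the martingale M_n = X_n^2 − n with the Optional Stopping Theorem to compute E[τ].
E[τ] = 5828

M_n = X_n^2 − n is a martingale (since E[X_{n+1}^2 | F_n] = X_n^2 + 1). By OST (τ has finite mean in a bounded region), E[M_τ] = E[M_0] = X_0^2 − 0 = 124^2 = 15376. Also E[M_τ] = E[X_τ^2] − E[τ]. The walk exits at 0 or 171, with P(hit 171 first) = 124/171, so E[X_τ^2] = 171^2 · 124/171 + 0 = 21204. Thus E[τ] = E[X_τ^2] − E[M_τ] = 21204 − 15376 = 5828 = 124(171 − 124) = 5828.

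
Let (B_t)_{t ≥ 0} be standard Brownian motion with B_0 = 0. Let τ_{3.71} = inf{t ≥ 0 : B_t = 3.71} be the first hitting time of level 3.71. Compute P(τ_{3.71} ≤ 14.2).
P(τ_{3.71} ≤ 14.2) = 2(1 − Φ(3.71/√14.2)) = 2(1 − Φ(0.9845)) ≈ 0.3249

By the reflection principle for standard BM, P(τ_b ≤ t) = 2 · P(B_t ≥ b). Since B_t ~ N(0, t), P(B_t ≥ 3.71) = 1 − Φ(3.71/√t) = 1 − Φ(3.71/√14.2) = 1 − Φ(0.9845) ≈ 0.16243. Doubling: P(τ_{3.71} ≤ 14.2) ≈ 2 · 0.16243 = 0.32486 ≈ 0.3249.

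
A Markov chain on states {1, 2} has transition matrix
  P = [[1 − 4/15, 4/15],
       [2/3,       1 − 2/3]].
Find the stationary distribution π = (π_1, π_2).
π_1 = 5/7, π_2 = 2/7

Solve πP = π with π_1 + π_2 = 1. From πP = π: π_1 · (1 − 4/15) + π_2 · 2/3 = π_1 ⇒ π_2 · 2/3 = π_1 · 4/15 ⇒ π_2/π_1 = (4/15)/(2/3) = 2/5. Together with π_1 + π_2 = 1:
  π_1 = (2/3)/(4/15 + 2/3) = (2/3)/(14/15) = 5/7,
  π_2 = (4/15)/(4/15 + 2/3) = (4/15)/(14/15) = 2/7.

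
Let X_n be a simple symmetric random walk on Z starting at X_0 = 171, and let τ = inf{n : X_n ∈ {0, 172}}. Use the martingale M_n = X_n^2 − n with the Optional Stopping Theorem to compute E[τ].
E[τ] = 171

M_n = X_n^2 − n is a martingale (since E[X_{n+1}^2 | F_n] = X_n^2 + 1). By OST (τ has finite mean in a bounded region), E[M_τ] = E[M_0] = X_0^2 − 0 = 171^2 = 29241. Also E[M_τ] = E[X_τ^2] − E[τ]. The walk exits at 0 or 172, with P(hit 172 first) = 171/172, so E[X_τ^2] = 172^2 · 171/172 + 0 = 29412. Thus E[τ] = E[X_τ^2] − E[M_τ] = 29412 − 29241 = 171 = 171(172 − 171) = 171.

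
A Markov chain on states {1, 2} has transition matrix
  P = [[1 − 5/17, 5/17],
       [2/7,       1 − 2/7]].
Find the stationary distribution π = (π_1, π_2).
π_1 = 34/69, π_2 = 35/69

Solve πP = π with π_1 + π_2 = 1. From πP = π: π_1 · (1 − 5/17) + π_2 · 2/7 = π_1 ⇒ π_2 · 2/7 = π_1 · 5/17 ⇒ π_2/π_1 = (5/17)/(2/7) = 35/34. Together with π_1 + π_2 = 1:
  π_1 = (2/7)/(5/17 + 2/7) = (2/7)/(69/119) = 34/69,
  π_2 = (5/17)/(5/17 + 2/7) = (5/17)/(69/119) = 35/69.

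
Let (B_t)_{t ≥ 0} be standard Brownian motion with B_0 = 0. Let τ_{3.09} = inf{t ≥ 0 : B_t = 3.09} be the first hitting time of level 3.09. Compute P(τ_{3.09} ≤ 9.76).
P(τ_{3.09} ≤ 9.76) = 2(1 − Φ(3.09/√9.76)) = 2(1 − Φ(0.9891)) ≈ 0.3226

By the reflection principle for standard BM, P(τ_b ≤ t) = 2 · P(B_t ≥ b). Since B_t ~ N(0, t), P(B_t ≥ 3.09) = 1 − Φ(3.09/√t) = 1 − Φ(3.09/√9.76) = 1 − Φ(0.9891) ≈ 0.16131. Doubling: P(τ_{3.09} ≤ 9.76) ≈ 2 · 0.16131 = 0.32262 ≈ 0.3226.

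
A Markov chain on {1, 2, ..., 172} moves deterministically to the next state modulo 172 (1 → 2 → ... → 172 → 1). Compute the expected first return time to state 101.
E[T_101 | X_0 = 101] = 172

The chain cycles deterministically, so starting at state 101 it returns in exactly 172 steps. Equivalently, the stationary distribution is uniform π_j = 1/172 for every state j, so by Kac's formula E[T_101] = 1/π_101 = 172.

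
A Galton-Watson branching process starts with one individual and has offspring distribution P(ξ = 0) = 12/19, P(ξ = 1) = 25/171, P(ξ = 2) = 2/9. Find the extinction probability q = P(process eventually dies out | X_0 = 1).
q = 1

Mean offspring μ = 0·12/19 + 1·25/171 + 2·2/9 = 101/171 ≤ 1. For μ ≤ 1 with offspring not concentrated at 1, the Galton-Watson process goes extinct almost surely, so q = 1.
(Algebraic check: The pgf is f(s) = 12/19 + 25/171·s + 2/9·s². The extinction probability q is the smallest fixed point of f in [0, 1]. Setting s = f(s):
  2/9·s² + (25/171 − 1)·s + 12/19 = 0
  2/9·s² − (12/19 + 2/9)·s + 12/19 = 0
which factors as (s − 1)·(2/9·s − 12/19) = 0, giving roots s = 1 and s = (12/19)/(2/9) = 54/19. Since 54/19 ≥ 1, the smallest root in [0, 1] is s = 1.)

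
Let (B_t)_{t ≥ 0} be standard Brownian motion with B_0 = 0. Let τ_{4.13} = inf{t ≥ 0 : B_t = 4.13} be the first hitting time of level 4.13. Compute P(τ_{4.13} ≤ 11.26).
P(τ_{4.13} ≤ 11.26) = 2(1 − Φ(4.13/√11.26)) = 2(1 − Φ(1.2308)) ≈ 0.2184

By the reflection principle for standard BM, P(τ_b ≤ t) = 2 · P(B_t ≥ b). Since B_t ~ N(0, t), P(B_t ≥ 4.13) = 1 − Φ(4.13/√t) = 1 − Φ(4.13/√11.26) = 1 − Φ(1.2308) ≈ 0.10920. Doubling: P(τ_{4.13} ≤ 11.26) ≈ 2 · 0.10920 = 0.21840 ≈ 0.2184.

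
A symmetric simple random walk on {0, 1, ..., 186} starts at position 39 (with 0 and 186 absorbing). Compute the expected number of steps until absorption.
E[τ | X_0 = 39] = 5733

Let v_k = E[τ | X_0 = k]. Boundary: v_0 = v_186 = 0. Recurrence: v_k = 1 + (v_{k-1} + v_{k+1})/2 for 1 ≤ k ≤ 185. The particular solution to v_k − (v_{k-1} + v_{k+1})/2 = 1 is v_k = −k^2. Adding homogeneous solution A + B k and matching boundaries gives v_k = k (186 − k). Substituting k = 39: v_39 = 39 · 147 = 5733.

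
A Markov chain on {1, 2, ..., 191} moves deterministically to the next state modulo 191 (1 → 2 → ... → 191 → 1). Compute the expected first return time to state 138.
E[T_138 | X_0 = 138] = 191

The chain cycles deterministically, so starting at state 138 it returns in exactly 191 steps. Equivalently, the stationary distribution is uniform π_j = 1/191 for every state j, so by Kac's formula E[T_138] = 1/π_138 = 191.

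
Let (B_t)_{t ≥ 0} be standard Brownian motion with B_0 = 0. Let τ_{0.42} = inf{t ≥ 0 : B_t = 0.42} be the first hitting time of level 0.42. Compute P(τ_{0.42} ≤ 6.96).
P(τ_{0.42} ≤ 6.96) = 2(1 − Φ(0.42/√6.96)) = 2(1 − Φ(0.1592)) ≈ 0.8735

By the reflection principle for standard BM, P(τ_b ≤ t) = 2 · P(B_t ≥ b). Since B_t ~ N(0, t), P(B_t ≥ 0.42) = 1 − Φ(0.42/√t) = 1 − Φ(0.42/√6.96) = 1 − Φ(0.1592) ≈ 0.43676. Doubling: P(τ_{0.42} ≤ 6.96) ≈ 2 · 0.43676 = 0.87352 ≈ 0.8735.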